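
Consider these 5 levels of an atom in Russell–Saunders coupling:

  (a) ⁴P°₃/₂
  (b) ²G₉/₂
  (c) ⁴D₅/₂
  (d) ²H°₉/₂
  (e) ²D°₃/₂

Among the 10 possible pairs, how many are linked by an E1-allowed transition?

2

(a)–(b): forbidden (ΔS, ΔL, ΔJ).
(a)–(c): allowed.
(a)–(d): forbidden (parity, ΔS, ΔL, ΔJ).
(a)–(e): forbidden (parity, ΔS).
(b)–(c): forbidden (parity, ΔS, ΔL, ΔJ).
(b)–(d): allowed.
(b)–(e): forbidden (ΔL, ΔJ).
(c)–(d): forbidden (ΔS, ΔL, ΔJ).
(c)–(e): forbidden (ΔS).
(d)–(e): forbidden (parity, ΔL, ΔJ).
Allowed pairs: 2 of 10.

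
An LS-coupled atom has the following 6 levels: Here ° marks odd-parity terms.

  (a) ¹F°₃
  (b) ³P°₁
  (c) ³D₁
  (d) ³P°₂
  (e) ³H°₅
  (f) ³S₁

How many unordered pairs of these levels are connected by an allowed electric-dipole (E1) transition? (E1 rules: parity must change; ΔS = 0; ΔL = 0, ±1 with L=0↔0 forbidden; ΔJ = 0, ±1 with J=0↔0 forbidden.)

(a)–(b): forbidden (parity, ΔS, ΔL, ΔJ).
(a)–(c): forbidden (ΔS, ΔJ).
(a)–(d): forbidden (parity, ΔS, ΔL).
(a)–(e): forbidden (parity, ΔS, ΔL, ΔJ).
(a)–(f): forbidden (ΔS, ΔL, ΔJ).
(b)–(c): allowed.
(b)–(d): forbidden (parity).
(b)–(e): forbidden (parity, ΔL, ΔJ).
(b)–(f): allowed.
(c)–(d): allowed.
(c)–(e): forbidden (ΔL, ΔJ).
(c)–(f): forbidden (parity, ΔL).
(d)–(e): forbidden (parity, ΔL, ΔJ).
(d)–(f): allowed.
(e)–(f): forbidden (ΔL, ΔJ).
Allowed pairs: 4 of 15.

4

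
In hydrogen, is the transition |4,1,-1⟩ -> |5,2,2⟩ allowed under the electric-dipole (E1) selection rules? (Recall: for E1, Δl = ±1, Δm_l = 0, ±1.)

Initial l = 1, final l = 2, so Δl = +1. E1 requires Δl = ±1: passes.
Δm_l = 2 − (-1) = +3. E1 requires Δm_l = 0, ±1: fails.
The transition is electric-dipole forbidden.

forbidden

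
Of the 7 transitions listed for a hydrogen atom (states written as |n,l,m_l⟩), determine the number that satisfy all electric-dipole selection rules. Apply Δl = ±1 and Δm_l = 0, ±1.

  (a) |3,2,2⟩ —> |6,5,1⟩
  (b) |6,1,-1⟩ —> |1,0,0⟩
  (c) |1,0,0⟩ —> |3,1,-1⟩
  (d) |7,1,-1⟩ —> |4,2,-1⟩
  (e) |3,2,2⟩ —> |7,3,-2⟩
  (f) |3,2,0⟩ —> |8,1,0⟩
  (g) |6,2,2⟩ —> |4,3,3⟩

5

(a) forbidden — Δl = +3 (E1 requires Δl = ±1)
(b) allowed
(c) allowed
(d) allowed
(e) forbidden — Δm_l = -4 (E1 requires Δm_l = 0, ±1)
(f) allowed
(g) allowed
Total allowed: 5 of 7.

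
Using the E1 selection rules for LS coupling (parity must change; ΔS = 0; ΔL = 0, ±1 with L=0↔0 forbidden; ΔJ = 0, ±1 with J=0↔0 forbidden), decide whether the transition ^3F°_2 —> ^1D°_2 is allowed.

forbidden

ΔS = 0: S: 1 → 0 — ✗.
ΔL = 0, ±1 (not L=0↔0): L: 3 → 2, ΔL = -1 — ✓.
ΔJ = 0, ±1 (not J=0↔0): J: 2 → 2, ΔJ = +0 — ✓.
Parity must change: odd → odd — ✗.
Rule(s) violated: parity, ΔS.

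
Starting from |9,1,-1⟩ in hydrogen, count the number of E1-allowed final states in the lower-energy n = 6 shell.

4

E1 requires Δl = ±1, so l_f ∈ {0, 2}; with 0 ≤ l_f ≤ n_f−1 = 5, the allowed l_f values are {0, 2}.
For l_f = 0: m_f ∈ {m_i−1, m_i, m_i+1} ∩ [−0, 0] = {0} → 1 state.
For l_f = 2: m_f ∈ {m_i−1, m_i, m_i+1} ∩ [−2, 2] = {-2, -1, 0} → 3 states.
Total: 4.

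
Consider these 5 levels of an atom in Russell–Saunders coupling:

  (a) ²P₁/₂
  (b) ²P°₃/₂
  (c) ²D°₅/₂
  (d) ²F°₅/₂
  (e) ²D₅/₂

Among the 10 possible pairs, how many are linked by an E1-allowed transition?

4

(a)–(b): allowed.
(a)–(c): forbidden (ΔJ).
(a)–(d): forbidden (ΔL, ΔJ).
(a)–(e): forbidden (parity, ΔJ).
(b)–(c): forbidden (parity).
(b)–(d): forbidden (parity, ΔL).
(b)–(e): allowed.
(c)–(d): forbidden (parity).
(c)–(e): allowed.
(d)–(e): allowed.
Allowed pairs: 4 of 10.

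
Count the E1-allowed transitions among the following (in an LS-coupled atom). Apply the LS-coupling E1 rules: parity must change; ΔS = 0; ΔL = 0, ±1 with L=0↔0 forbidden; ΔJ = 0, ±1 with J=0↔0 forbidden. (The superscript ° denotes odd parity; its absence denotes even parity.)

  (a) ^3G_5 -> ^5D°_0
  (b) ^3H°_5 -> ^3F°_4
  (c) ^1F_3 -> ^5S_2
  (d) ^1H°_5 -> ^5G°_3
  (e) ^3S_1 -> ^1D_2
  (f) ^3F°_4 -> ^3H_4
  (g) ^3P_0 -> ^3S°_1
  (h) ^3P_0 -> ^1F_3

1

(a) forbidden (ΔS, ΔL, ΔJ fail)
(b) forbidden (parity, ΔL fail)
(c) forbidden (parity, ΔS, ΔL fail)
(d) forbidden (parity, ΔS, ΔJ fail)
(e) forbidden (parity, ΔS, ΔL fail)
(f) forbidden (ΔL fails)
(g) allowed
(h) forbidden (parity, ΔS, ΔL, ΔJ fail)
Total allowed: 1 of 8.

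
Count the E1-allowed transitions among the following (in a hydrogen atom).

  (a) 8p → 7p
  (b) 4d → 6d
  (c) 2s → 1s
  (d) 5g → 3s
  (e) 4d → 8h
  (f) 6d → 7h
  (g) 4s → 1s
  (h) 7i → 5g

0

(a) forbidden — Δl = +0 (E1 requires Δl = ±1)
(b) forbidden — Δl = +0 (E1 requires Δl = ±1)
(c) forbidden — Δl = +0 (E1 requires Δl = ±1)
(d) forbidden — Δl = -4 (E1 requires Δl = ±1)
(e) forbidden — Δl = +3 (E1 requires Δl = ±1)
(f) forbidden — Δl = +3 (E1 requires Δl = ±1)
(g) forbidden — Δl = +0 (E1 requires Δl = ±1)
(h) forbidden — Δl = -2 (E1 requires Δl = ±1)
Total allowed: 0 of 8.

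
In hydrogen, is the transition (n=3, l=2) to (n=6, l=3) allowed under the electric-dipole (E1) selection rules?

allowed

Initial l = 2, final l = 3, so Δl = +1. E1 requires Δl = ±1: ✓.
All E1 selection rules are satisfied.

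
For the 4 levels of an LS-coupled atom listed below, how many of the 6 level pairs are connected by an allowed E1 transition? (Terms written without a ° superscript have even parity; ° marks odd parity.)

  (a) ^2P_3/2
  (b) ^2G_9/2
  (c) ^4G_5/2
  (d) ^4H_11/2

0

(a)–(b): forbidden (parity, ΔL, ΔJ).
(a)–(c): forbidden (parity, ΔS, ΔL).
(a)–(d): forbidden (parity, ΔS, ΔL, ΔJ).
(b)–(c): forbidden (parity, ΔS, ΔJ).
(b)–(d): forbidden (parity, ΔS).
(c)–(d): forbidden (parity, ΔJ).
Allowed pairs: 0 of 6.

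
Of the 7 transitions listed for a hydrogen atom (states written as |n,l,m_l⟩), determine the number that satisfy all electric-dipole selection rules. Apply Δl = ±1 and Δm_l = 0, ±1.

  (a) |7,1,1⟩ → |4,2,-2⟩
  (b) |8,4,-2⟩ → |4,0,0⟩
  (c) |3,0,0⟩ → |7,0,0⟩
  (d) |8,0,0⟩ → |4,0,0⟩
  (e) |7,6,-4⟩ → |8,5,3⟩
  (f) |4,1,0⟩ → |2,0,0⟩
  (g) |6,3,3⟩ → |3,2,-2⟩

(a) forbidden — Δm_l = -3 (E1 requires Δm_l = 0, ±1)
(b) forbidden — Δl = -4 (E1 requires Δl = ±1); Δm_l = +2 (E1 requires Δm_l = 0, ±1)
(c) forbidden — Δl = +0 (E1 requires Δl = ±1)
(d) forbidden — Δl = +0 (E1 requires Δl = ±1)
(e) forbidden — Δm_l = +7 (E1 requires Δm_l = 0, ±1)
(f) allowed
(g) forbidden — Δm_l = -5 (E1 requires Δm_l = 0, ±1)
Total allowed: 1 of 7.

1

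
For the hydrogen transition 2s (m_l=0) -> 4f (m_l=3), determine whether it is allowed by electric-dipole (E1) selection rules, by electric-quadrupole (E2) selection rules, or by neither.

neither

Δl = 3 − 0 = +3; l_i + l_f = 3.
Δm_l = +3.
E1 (Δl = ±1, |Δm_l| ≤ 1): not satisfied.
E2 (Δl = 0,±2, l_i+l_f ≥ 2, |Δm_l| ≤ 2): not satisfied.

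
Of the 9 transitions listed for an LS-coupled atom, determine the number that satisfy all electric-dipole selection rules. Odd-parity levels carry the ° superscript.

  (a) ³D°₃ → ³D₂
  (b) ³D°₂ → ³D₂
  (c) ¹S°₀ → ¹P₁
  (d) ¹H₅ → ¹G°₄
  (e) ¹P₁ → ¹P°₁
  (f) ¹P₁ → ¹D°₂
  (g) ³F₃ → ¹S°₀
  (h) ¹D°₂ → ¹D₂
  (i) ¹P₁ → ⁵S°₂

7

(a) allowed
(b) allowed
(c) allowed
(d) allowed
(e) allowed
(f) allowed
(g) forbidden (ΔS, ΔL, ΔJ fail)
(h) allowed
(i) forbidden (ΔS fails)
Total allowed: 7 of 9.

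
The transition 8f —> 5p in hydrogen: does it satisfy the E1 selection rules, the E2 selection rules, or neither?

E2

Δl = 1 − 3 = -2; l_i + l_f = 4.
E1 (Δl = ±1): not satisfied.
E2 (Δl = 0,±2, l_i+l_f ≥ 2): satisfied.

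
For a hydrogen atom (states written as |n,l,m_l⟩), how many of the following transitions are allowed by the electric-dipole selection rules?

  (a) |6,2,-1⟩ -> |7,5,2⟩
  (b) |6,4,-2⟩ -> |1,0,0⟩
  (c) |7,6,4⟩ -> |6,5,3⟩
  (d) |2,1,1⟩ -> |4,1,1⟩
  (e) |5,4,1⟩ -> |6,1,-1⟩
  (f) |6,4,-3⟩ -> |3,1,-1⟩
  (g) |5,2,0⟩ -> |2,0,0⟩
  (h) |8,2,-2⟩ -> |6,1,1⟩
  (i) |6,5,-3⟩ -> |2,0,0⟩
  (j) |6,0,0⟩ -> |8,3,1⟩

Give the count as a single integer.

(a) forbidden — Δl = +3 (E1 requires Δl = ±1); Δm_l = +3 (E1 requires Δm_l = 0, ±1)
(b) forbidden — Δl = -4 (E1 requires Δl = ±1); Δm_l = +2 (E1 requires Δm_l = 0, ±1)
(c) allowed
(d) forbidden — Δl = +0 (E1 requires Δl = ±1)
(e) forbidden — Δl = -3 (E1 requires Δl = ±1); Δm_l = -2 (E1 requires Δm_l = 0, ±1)
(f) forbidden — Δl = -3 (E1 requires Δl = ±1); Δm_l = +2 (E1 requires Δm_l = 0, ±1)
(g) forbidden — Δl = -2 (E1 requires Δl = ±1)
(h) forbidden — Δm_l = +3 (E1 requires Δm_l = 0, ±1)
(i) forbidden — Δl = -5 (E1 requires Δl = ±1); Δm_l = +3 (E1 requires Δm_l = 0, ±1)
(j) forbidden — Δl = +3 (E1 requires Δl = ±1)
Total allowed: 1 of 10.

1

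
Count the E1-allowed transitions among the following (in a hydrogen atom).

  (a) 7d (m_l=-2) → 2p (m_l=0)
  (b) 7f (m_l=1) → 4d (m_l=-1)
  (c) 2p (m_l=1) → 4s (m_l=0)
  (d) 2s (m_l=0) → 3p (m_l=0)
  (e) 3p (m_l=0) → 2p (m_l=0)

2

(a) forbidden — Δm_l = +2 (E1 requires Δm_l = 0, ±1)
(b) forbidden — Δm_l = -2 (E1 requires Δm_l = 0, ±1)
(c) allowed
(d) allowed
(e) forbidden — Δl = +0 (E1 requires Δl = ±1)
Total allowed: 2 of 5.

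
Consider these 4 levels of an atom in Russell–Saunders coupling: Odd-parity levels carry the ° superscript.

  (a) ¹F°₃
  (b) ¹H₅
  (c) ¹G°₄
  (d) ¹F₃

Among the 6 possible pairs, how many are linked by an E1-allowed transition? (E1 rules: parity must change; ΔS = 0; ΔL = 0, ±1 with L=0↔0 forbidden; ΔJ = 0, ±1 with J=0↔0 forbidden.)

3

(a)–(b): forbidden (ΔL, ΔJ).
(a)–(c): forbidden (parity).
(a)–(d): allowed.
(b)–(c): allowed.
(b)–(d): forbidden (parity, ΔL, ΔJ).
(c)–(d): allowed.
Allowed pairs: 3 of 6.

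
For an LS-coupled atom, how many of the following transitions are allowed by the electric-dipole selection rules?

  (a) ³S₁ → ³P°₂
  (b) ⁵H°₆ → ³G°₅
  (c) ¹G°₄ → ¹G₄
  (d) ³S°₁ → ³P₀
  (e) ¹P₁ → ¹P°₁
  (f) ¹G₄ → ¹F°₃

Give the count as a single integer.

(a) allowed
(b) forbidden (parity, ΔS fail)
(c) allowed
(d) allowed
(e) allowed
(f) allowed
Total allowed: 5 of 6.

5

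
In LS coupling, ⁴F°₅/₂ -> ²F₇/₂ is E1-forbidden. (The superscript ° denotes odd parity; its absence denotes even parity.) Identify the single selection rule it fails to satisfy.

ΔL = 0, ±1 (not L=0↔0): L: 3 → 3, ΔL = +0 — satisfied.
ΔJ = 0, ±1 (not J=0↔0): J: 5/2 → 7/2, ΔJ = +1 — satisfied.
Parity must change: odd → even — satisfied.
ΔS = 0: S: 3/2 → 1/2 — violated.

the ΔS = 0 rule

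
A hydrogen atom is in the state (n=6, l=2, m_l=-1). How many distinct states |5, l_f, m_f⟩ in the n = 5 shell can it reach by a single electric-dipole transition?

E1 requires Δl = ±1, so l_f ∈ {1, 3}; with 0 ≤ l_f ≤ n_f−1 = 4, the allowed l_f values are {1, 3}.
For l_f = 1: m_f ∈ {m_i−1, m_i, m_i+1} ∩ [−1, 1] = {-1, 0} → 2 states.
For l_f = 3: m_f ∈ {m_i−1, m_i, m_i+1} ∩ [−3, 3] = {-2, -1, 0} → 3 states.
Total: 5.

5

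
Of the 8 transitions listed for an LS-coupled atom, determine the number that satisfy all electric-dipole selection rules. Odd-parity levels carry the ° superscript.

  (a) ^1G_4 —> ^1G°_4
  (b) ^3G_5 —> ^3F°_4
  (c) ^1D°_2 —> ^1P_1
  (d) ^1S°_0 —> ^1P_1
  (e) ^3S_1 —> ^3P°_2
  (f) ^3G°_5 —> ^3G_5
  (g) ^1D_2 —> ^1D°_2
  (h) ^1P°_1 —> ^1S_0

8

(a) allowed
(b) allowed
(c) allowed
(d) allowed
(e) allowed
(f) allowed
(g) allowed
(h) allowed
Total allowed: 8 of 8.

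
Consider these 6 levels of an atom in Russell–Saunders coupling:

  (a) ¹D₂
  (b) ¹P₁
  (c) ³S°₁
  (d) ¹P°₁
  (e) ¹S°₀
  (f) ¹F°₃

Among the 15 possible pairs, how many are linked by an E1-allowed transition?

(a)–(b): forbidden (parity).
(a)–(c): forbidden (ΔS, ΔL).
(a)–(d): allowed.
(a)–(e): forbidden (ΔL, ΔJ).
(a)–(f): allowed.
(b)–(c): forbidden (ΔS).
(b)–(d): allowed.
(b)–(e): allowed.
(b)–(f): forbidden (ΔL, ΔJ).
(c)–(d): forbidden (parity, ΔS).
(c)–(e): forbidden (parity, ΔS, ΔL).
(c)–(f): forbidden (parity, ΔS, ΔL, ΔJ).
(d)–(e): forbidden (parity).
(d)–(f): forbidden (parity, ΔL, ΔJ).
(e)–(f): forbidden (parity, ΔL, ΔJ).
Allowed pairs: 4 of 15.

4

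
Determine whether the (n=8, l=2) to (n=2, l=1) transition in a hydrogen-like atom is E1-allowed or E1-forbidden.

l: 2 → 1 (Δl = -1). Δl = ±1 satisfied.
All E1 selection rules are satisfied.

allowed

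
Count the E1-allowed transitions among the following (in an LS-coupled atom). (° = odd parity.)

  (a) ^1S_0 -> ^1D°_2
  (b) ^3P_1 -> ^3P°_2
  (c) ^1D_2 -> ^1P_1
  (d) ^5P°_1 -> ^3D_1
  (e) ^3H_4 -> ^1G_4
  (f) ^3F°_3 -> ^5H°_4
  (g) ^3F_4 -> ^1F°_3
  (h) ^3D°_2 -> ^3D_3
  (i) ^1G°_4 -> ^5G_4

(a) forbidden (ΔL, ΔJ fail)
(b) allowed
(c) forbidden (parity fails)
(d) forbidden (ΔS fails)
(e) forbidden (parity, ΔS fail)
(f) forbidden (parity, ΔS, ΔL fail)
(g) forbidden (ΔS fails)
(h) allowed
(i) forbidden (ΔS fails)
Total allowed: 2 of 9.

2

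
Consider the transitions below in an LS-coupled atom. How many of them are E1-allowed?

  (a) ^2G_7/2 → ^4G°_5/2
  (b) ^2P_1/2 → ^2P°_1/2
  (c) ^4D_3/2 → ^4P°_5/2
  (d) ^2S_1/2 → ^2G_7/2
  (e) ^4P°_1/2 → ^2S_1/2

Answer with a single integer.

2

(a) forbidden (ΔS fails)
(b) allowed
(c) allowed
(d) forbidden (parity, ΔL, ΔJ fail)
(e) forbidden (ΔS fails)
Total allowed: 2 of 5.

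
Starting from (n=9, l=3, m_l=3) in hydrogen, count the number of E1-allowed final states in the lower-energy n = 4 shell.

1

E1 requires Δl = ±1, so l_f ∈ {2, 4}; with 0 ≤ l_f ≤ n_f−1 = 3, the allowed l_f values are {2}.
For l_f = 2: m_f ∈ {m_i−1, m_i, m_i+1} ∩ [−2, 2] = {2} → 1 state.
Total: 1.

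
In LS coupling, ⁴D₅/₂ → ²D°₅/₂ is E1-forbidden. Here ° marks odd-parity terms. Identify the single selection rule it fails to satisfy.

Reading off the term symbols: S 3/2→1/2, L 2→2, J 5/2→5/2, parity even→odd.
Parity must change: even → odd — ok.
ΔS = 0: S: 3/2 → 1/2 — fails.
ΔL = 0, ±1 (not L=0↔0): L: 2 → 2, ΔL = +0 — ok.
ΔJ = 0, ±1 (not J=0↔0): J: 5/2 → 5/2, ΔJ = +0 — ok.

the ΔS = 0 rule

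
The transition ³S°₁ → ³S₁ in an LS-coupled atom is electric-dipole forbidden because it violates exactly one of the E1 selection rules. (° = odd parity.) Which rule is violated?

the L=0 ↔ L=0 exclusion

Initial level: S=1, L=0, J=1, parity odd. Final level: S=1, L=0, J=1, parity even.
Parity must change: odd → even — passes.
ΔS = 0: S: 1 → 1 — passes.
ΔL = 0, ±1 (not L=0↔0): L: 0 → 0, ΔL = +0 — fails.
ΔJ = 0, ±1 (not J=0↔0): J: 1 → 1, ΔJ = +0 — passes.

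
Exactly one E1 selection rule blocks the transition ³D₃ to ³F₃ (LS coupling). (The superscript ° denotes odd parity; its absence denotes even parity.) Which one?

parity

Reading off the term symbols: S 1→1, L 2→3, J 3→3, parity even→even.
Parity must change: even → even — fails.
ΔS = 0: S: 1 → 1 — ok.
ΔL = 0, ±1 (not L=0↔0): L: 2 → 3, ΔL = +1 — ok.
ΔJ = 0, ±1 (not J=0↔0): J: 3 → 3, ΔJ = +0 — ok.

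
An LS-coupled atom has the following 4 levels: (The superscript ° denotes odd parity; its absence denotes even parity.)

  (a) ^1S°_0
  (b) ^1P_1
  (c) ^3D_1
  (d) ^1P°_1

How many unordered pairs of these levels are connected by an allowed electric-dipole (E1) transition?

(a)–(b): allowed.
(a)–(c): forbidden (ΔS, ΔL).
(a)–(d): forbidden (parity).
(b)–(c): forbidden (parity, ΔS).
(b)–(d): allowed.
(c)–(d): forbidden (ΔS).
Allowed pairs: 2 of 6.

2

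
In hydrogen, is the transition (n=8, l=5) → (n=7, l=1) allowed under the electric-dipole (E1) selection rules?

l: 5 → 1 (Δl = -4). Δl = ±1 violated.
The transition is electric-dipole forbidden.

forbidden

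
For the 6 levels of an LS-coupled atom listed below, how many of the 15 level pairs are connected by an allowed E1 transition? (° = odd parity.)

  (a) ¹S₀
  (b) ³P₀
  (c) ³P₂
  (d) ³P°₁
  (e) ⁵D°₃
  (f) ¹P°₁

(a)–(b): forbidden (parity, ΔS, ΔJ).
(a)–(c): forbidden (parity, ΔS, ΔJ).
(a)–(d): forbidden (ΔS).
(a)–(e): forbidden (ΔS, ΔL, ΔJ).
(a)–(f): allowed.
(b)–(c): forbidden (parity, ΔJ).
(b)–(d): allowed.
(b)–(e): forbidden (ΔS, ΔJ).
(b)–(f): forbidden (ΔS).
(c)–(d): allowed.
(c)–(e): forbidden (ΔS).
(c)–(f): forbidden (ΔS).
(d)–(e): forbidden (parity, ΔS, ΔJ).
(d)–(f): forbidden (parity, ΔS).
(e)–(f): forbidden (parity, ΔS, ΔJ).
Allowed pairs: 3 of 15.

3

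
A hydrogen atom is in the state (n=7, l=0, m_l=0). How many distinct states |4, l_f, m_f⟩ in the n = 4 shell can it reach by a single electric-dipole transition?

3

E1 requires Δl = ±1, so l_f ∈ {-1, 1}; with 0 ≤ l_f ≤ n_f−1 = 3, the allowed l_f values are {1}.
For l_f = 1: m_f ∈ {m_i−1, m_i, m_i+1} ∩ [−1, 1] = {-1, 0, 1} → 3 states.
Total: 3.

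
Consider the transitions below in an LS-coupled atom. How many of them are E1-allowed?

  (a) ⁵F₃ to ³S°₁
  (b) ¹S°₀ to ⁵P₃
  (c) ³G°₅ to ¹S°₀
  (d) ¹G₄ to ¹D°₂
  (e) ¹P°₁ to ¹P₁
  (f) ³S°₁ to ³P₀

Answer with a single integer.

(a) forbidden (ΔS, ΔL, ΔJ fail)
(b) forbidden (ΔS, ΔJ fail)
(c) forbidden (parity, ΔS, ΔL, ΔJ fail)
(d) forbidden (ΔL, ΔJ fail)
(e) allowed
(f) allowed
Total allowed: 2 of 6.

2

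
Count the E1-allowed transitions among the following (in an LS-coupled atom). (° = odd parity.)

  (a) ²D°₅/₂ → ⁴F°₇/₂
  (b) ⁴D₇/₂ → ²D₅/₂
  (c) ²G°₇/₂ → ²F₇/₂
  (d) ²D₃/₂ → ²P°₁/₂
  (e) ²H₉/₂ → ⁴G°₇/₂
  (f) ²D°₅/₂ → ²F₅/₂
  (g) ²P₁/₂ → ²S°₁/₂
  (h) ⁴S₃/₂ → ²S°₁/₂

(a) forbidden (parity, ΔS fail)
(b) forbidden (parity, ΔS fail)
(c) allowed
(d) allowed
(e) forbidden (ΔS fails)
(f) allowed
(g) allowed
(h) forbidden (ΔS, ΔL fail)
Total allowed: 4 of 8.

4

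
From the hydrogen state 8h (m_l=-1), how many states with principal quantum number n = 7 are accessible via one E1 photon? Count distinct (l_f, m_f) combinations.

6

E1 requires Δl = ±1, so l_f ∈ {4, 6}; with 0 ≤ l_f ≤ n_f−1 = 6, the allowed l_f values are {4, 6}.
For l_f = 4: m_f ∈ {m_i−1, m_i, m_i+1} ∩ [−4, 4] = {-2, -1, 0} → 3 states.
For l_f = 6: m_f ∈ {m_i−1, m_i, m_i+1} ∩ [−6, 6] = {-2, -1, 0} → 3 states.
Total: 6.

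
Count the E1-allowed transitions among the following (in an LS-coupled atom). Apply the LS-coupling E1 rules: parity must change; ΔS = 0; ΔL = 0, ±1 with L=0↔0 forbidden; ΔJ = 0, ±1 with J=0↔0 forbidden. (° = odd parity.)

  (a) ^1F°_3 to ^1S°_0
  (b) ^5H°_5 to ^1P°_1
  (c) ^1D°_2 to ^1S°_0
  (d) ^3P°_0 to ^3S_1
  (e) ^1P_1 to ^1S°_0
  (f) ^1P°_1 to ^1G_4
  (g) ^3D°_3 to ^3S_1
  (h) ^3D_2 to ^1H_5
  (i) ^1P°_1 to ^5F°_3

(a) forbidden (parity, ΔL, ΔJ fail)
(b) forbidden (parity, ΔS, ΔL, ΔJ fail)
(c) forbidden (parity, ΔL, ΔJ fail)
(d) allowed
(e) allowed
(f) forbidden (ΔL, ΔJ fail)
(g) forbidden (ΔL, ΔJ fail)
(h) forbidden (parity, ΔS, ΔL, ΔJ fail)
(i) forbidden (parity, ΔS, ΔL, ΔJ fail)
Total allowed: 2 of 9.

2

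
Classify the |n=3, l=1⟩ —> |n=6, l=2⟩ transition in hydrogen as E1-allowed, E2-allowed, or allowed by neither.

E1

Δl = 2 − 1 = +1; l_i + l_f = 3.
E1 (Δl = ±1): satisfied.
E2 (Δl = 0,±2, l_i+l_f ≥ 2): not satisfied.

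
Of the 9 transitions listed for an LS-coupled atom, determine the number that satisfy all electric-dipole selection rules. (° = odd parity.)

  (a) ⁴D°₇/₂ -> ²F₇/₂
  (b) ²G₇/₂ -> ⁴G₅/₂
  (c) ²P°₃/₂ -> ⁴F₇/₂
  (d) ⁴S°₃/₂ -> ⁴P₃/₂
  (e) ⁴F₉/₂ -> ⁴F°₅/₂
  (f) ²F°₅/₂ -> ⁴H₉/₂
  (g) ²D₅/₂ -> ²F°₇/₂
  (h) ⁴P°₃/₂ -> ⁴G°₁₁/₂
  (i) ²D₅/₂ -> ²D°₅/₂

(a) forbidden (ΔS fails)
(b) forbidden (parity, ΔS fail)
(c) forbidden (ΔS, ΔL, ΔJ fail)
(d) allowed
(e) forbidden (ΔJ fails)
(f) forbidden (ΔS, ΔL, ΔJ fail)
(g) allowed
(h) forbidden (parity, ΔL, ΔJ fail)
(i) allowed
Total allowed: 3 of 9.

3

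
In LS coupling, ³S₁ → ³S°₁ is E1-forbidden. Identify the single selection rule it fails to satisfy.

Reading off the term symbols: S 1→1, L 0→0, J 1→1, parity even→odd.
Parity must change: even → odd — ok.
ΔS = 0: S: 1 → 1 — ok.
ΔJ = 0, ±1 (not J=0↔0): J: 1 → 1, ΔJ = +0 — ok.
ΔL = 0, ±1 (not L=0↔0): L: 0 → 0, ΔL = +0 — fails.

the L=0 ↔ L=0 exclusion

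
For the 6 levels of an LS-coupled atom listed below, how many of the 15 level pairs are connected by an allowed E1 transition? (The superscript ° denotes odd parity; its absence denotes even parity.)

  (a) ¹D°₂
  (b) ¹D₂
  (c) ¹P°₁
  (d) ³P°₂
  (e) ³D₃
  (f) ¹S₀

4

(a)–(b): allowed.
(a)–(c): forbidden (parity).
(a)–(d): forbidden (parity, ΔS).
(a)–(e): forbidden (ΔS).
(a)–(f): forbidden (ΔL, ΔJ).
(b)–(c): allowed.
(b)–(d): forbidden (ΔS).
(b)–(e): forbidden (parity, ΔS).
(b)–(f): forbidden (parity, ΔL, ΔJ).
(c)–(d): forbidden (parity, ΔS).
(c)–(e): forbidden (ΔS, ΔJ).
(c)–(f): allowed.
(d)–(e): allowed.
(d)–(f): forbidden (ΔS, ΔJ).
(e)–(f): forbidden (parity, ΔS, ΔL, ΔJ).
Allowed pairs: 4 of 15.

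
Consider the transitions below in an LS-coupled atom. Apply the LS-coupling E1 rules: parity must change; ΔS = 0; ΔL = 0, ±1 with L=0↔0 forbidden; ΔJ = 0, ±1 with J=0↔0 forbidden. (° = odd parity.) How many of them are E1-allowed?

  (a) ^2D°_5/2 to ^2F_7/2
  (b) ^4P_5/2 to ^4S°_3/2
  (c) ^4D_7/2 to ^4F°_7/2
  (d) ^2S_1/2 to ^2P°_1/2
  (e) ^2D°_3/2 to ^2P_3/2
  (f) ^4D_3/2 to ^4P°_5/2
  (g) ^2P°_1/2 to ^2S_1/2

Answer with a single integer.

(a) allowed
(b) allowed
(c) allowed
(d) allowed
(e) allowed
(f) allowed
(g) allowed
Total allowed: 7 of 7.

7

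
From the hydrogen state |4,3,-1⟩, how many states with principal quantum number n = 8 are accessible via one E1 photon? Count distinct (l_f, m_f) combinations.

E1 requires Δl = ±1, so l_f ∈ {2, 4}; with 0 ≤ l_f ≤ n_f−1 = 7, the allowed l_f values are {2, 4}.
For l_f = 2: m_f ∈ {m_i−1, m_i, m_i+1} ∩ [−2, 2] = {-2, -1, 0} → 3 states.
For l_f = 4: m_f ∈ {m_i−1, m_i, m_i+1} ∩ [−4, 4] = {-2, -1, 0} → 3 states.
Total: 6.

6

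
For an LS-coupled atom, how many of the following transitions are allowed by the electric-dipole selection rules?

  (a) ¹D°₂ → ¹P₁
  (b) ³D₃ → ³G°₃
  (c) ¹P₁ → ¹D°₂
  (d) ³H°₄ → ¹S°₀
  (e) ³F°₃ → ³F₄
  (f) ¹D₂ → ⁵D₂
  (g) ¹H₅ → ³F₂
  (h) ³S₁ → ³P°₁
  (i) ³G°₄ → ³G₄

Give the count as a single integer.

(a) allowed
(b) forbidden (ΔL fails)
(c) allowed
(d) forbidden (parity, ΔS, ΔL, ΔJ fail)
(e) allowed
(f) forbidden (parity, ΔS fail)
(g) forbidden (parity, ΔS, ΔL, ΔJ fail)
(h) allowed
(i) allowed
Total allowed: 5 of 9.

5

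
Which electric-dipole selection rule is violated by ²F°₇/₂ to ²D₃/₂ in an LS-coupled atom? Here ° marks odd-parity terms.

ΔS = 0: S: 1/2 → 1/2 — ✓.
Parity must change: odd → even — ✓.
ΔJ = 0, ±1 (not J=0↔0): J: 7/2 → 3/2, ΔJ = -2 — ✗.
ΔL = 0, ±1 (not L=0↔0): L: 3 → 2, ΔL = -1 — ✓.

the ΔJ = 0, ±1 rule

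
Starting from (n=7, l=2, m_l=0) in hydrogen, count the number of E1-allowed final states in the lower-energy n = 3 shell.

E1 requires Δl = ±1, so l_f ∈ {1, 3}; with 0 ≤ l_f ≤ n_f−1 = 2, the allowed l_f values are {1}.
For l_f = 1: m_f ∈ {m_i−1, m_i, m_i+1} ∩ [−1, 1] = {-1, 0, 1} → 3 states.
Total: 3.

3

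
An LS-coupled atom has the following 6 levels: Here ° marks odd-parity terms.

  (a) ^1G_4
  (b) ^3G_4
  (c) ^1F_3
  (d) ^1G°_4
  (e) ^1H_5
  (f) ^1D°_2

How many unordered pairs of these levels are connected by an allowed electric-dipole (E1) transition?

4

(a)–(b): forbidden (parity, ΔS).
(a)–(c): forbidden (parity).
(a)–(d): allowed.
(a)–(e): forbidden (parity).
(a)–(f): forbidden (ΔL, ΔJ).
(b)–(c): forbidden (parity, ΔS).
(b)–(d): forbidden (ΔS).
(b)–(e): forbidden (parity, ΔS).
(b)–(f): forbidden (ΔS, ΔL, ΔJ).
(c)–(d): allowed.
(c)–(e): forbidden (parity, ΔL, ΔJ).
(c)–(f): allowed.
(d)–(e): allowed.
(d)–(f): forbidden (parity, ΔL, ΔJ).
(e)–(f): forbidden (ΔL, ΔJ).
Allowed pairs: 4 of 15.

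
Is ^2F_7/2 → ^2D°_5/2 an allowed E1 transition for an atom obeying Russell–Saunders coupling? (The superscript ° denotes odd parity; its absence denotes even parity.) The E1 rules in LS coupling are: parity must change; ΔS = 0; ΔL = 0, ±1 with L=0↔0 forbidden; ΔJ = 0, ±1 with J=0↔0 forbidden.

allowed

Reading off the term symbols: S 1/2→1/2, L 3→2, J 7/2→5/2, parity even→odd.
Parity must change: even → odd — satisfied.
ΔS = 0: S: 1/2 → 1/2 — satisfied.
ΔL = 0, ±1 (not L=0↔0): L: 3 → 2, ΔL = -1 — satisfied.
ΔJ = 0, ±1 (not J=0↔0): J: 7/2 → 5/2, ΔJ = -1 — satisfied.
All four E1 rules are satisfied.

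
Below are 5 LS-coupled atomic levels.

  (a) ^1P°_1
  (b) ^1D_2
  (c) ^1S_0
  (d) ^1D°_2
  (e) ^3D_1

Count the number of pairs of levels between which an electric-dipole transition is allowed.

3

(a)–(b): allowed.
(a)–(c): allowed.
(a)–(d): forbidden (parity).
(a)–(e): forbidden (ΔS).
(b)–(c): forbidden (parity, ΔL, ΔJ).
(b)–(d): allowed.
(b)–(e): forbidden (parity, ΔS).
(c)–(d): forbidden (ΔL, ΔJ).
(c)–(e): forbidden (parity, ΔS, ΔL).
(d)–(e): forbidden (ΔS).
Allowed pairs: 3 of 10.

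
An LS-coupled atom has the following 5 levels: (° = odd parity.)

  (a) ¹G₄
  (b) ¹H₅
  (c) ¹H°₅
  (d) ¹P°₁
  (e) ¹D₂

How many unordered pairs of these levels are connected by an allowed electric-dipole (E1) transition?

(a)–(b): forbidden (parity).
(a)–(c): allowed.
(a)–(d): forbidden (ΔL, ΔJ).
(a)–(e): forbidden (parity, ΔL, ΔJ).
(b)–(c): allowed.
(b)–(d): forbidden (ΔL, ΔJ).
(b)–(e): forbidden (parity, ΔL, ΔJ).
(c)–(d): forbidden (parity, ΔL, ΔJ).
(c)–(e): forbidden (ΔL, ΔJ).
(d)–(e): allowed.
Allowed pairs: 3 of 10.

3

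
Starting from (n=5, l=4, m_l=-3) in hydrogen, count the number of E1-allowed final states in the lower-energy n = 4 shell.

2

E1 requires Δl = ±1, so l_f ∈ {3, 5}; with 0 ≤ l_f ≤ n_f−1 = 3, the allowed l_f values are {3}.
For l_f = 3: m_f ∈ {m_i−1, m_i, m_i+1} ∩ [−3, 3] = {-3, -2} → 2 states.
Total: 2.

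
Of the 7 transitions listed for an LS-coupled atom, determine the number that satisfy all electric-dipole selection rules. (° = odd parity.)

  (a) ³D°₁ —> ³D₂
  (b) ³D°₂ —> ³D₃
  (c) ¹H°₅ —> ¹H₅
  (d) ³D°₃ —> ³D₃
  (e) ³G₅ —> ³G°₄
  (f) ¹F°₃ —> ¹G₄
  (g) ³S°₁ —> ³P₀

7

(a) allowed
(b) allowed
(c) allowed
(d) allowed
(e) allowed
(f) allowed
(g) allowed
Total allowed: 7 of 7.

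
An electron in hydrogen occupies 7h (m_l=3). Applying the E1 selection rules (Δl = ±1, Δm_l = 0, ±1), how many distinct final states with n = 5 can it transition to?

3

E1 requires Δl = ±1, so l_f ∈ {4, 6}; with 0 ≤ l_f ≤ n_f−1 = 4, the allowed l_f values are {4}.
For l_f = 4: m_f ∈ {m_i−1, m_i, m_i+1} ∩ [−4, 4] = {2, 3, 4} → 3 states.
Total: 3.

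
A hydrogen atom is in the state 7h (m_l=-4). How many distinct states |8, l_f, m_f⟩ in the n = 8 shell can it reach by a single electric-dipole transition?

E1 requires Δl = ±1, so l_f ∈ {4, 6}; with 0 ≤ l_f ≤ n_f−1 = 7, the allowed l_f values are {4, 6}.
For l_f = 4: m_f ∈ {m_i−1, m_i, m_i+1} ∩ [−4, 4] = {-4, -3} → 2 states.
For l_f = 6: m_f ∈ {m_i−1, m_i, m_i+1} ∩ [−6, 6] = {-5, -4, -3} → 3 states.
Total: 5.

5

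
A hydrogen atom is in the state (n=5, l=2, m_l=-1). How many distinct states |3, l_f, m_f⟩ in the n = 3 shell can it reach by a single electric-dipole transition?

2

E1 requires Δl = ±1, so l_f ∈ {1, 3}; with 0 ≤ l_f ≤ n_f−1 = 2, the allowed l_f values are {1}.
For l_f = 1: m_f ∈ {m_i−1, m_i, m_i+1} ∩ [−1, 1] = {-1, 0} → 2 states.
Total: 2.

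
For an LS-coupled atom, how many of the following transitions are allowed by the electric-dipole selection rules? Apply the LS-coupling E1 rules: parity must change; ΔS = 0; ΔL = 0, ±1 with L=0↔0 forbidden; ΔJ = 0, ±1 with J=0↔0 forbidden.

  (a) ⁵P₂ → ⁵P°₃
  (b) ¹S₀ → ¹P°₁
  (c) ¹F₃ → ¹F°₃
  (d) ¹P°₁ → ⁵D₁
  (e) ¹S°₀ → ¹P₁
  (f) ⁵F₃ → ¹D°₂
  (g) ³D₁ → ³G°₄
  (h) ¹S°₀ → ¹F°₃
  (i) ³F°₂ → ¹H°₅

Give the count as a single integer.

(a) allowed
(b) allowed
(c) allowed
(d) forbidden (ΔS fails)
(e) allowed
(f) forbidden (ΔS fails)
(g) forbidden (ΔL, ΔJ fail)
(h) forbidden (parity, ΔL, ΔJ fail)
(i) forbidden (parity, ΔS, ΔL, ΔJ fail)
Total allowed: 4 of 9.

4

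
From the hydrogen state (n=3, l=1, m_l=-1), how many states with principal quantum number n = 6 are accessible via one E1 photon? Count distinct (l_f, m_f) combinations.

E1 requires Δl = ±1, so l_f ∈ {0, 2}; with 0 ≤ l_f ≤ n_f−1 = 5, the allowed l_f values are {0, 2}.
For l_f = 0: m_f ∈ {m_i−1, m_i, m_i+1} ∩ [−0, 0] = {0} → 1 state.
For l_f = 2: m_f ∈ {m_i−1, m_i, m_i+1} ∩ [−2, 2] = {-2, -1, 0} → 3 states.
Total: 4.

4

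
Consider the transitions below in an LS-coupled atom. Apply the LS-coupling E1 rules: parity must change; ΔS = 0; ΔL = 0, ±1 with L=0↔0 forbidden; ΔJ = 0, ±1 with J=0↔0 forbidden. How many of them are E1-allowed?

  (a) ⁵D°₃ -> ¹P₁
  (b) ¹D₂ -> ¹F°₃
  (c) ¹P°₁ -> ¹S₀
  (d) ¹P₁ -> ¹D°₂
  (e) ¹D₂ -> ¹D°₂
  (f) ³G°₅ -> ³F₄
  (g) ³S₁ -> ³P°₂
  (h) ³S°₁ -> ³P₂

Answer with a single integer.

7

(a) forbidden (ΔS, ΔJ fail)
(b) allowed
(c) allowed
(d) allowed
(e) allowed
(f) allowed
(g) allowed
(h) allowed
Total allowed: 7 of 8.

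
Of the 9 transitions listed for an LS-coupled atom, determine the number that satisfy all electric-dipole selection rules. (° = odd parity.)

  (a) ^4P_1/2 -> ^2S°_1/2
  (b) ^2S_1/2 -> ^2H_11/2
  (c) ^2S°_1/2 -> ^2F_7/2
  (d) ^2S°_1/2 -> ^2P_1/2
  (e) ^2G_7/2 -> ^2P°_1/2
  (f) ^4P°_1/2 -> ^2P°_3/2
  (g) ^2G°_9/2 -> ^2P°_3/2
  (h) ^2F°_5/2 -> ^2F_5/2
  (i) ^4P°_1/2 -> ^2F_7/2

(a) forbidden (ΔS fails)
(b) forbidden (parity, ΔL, ΔJ fail)
(c) forbidden (ΔL, ΔJ fail)
(d) allowed
(e) forbidden (ΔL, ΔJ fail)
(f) forbidden (parity, ΔS fail)
(g) forbidden (parity, ΔL, ΔJ fail)
(h) allowed
(i) forbidden (ΔS, ΔL, ΔJ fail)
Total allowed: 2 of 9.

2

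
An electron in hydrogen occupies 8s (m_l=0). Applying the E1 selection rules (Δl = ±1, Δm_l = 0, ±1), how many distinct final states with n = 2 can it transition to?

3

E1 requires Δl = ±1, so l_f ∈ {-1, 1}; with 0 ≤ l_f ≤ n_f−1 = 1, the allowed l_f values are {1}.
For l_f = 1: m_f ∈ {m_i−1, m_i, m_i+1} ∩ [−1, 1] = {-1, 0, 1} → 3 states.
Total: 3.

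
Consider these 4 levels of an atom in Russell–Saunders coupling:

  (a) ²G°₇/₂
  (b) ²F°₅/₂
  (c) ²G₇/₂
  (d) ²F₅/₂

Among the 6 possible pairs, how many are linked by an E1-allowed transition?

(a)–(b): forbidden (parity).
(a)–(c): allowed.
(a)–(d): allowed.
(b)–(c): allowed.
(b)–(d): allowed.
(c)–(d): forbidden (parity).
Allowed pairs: 4 of 6.

4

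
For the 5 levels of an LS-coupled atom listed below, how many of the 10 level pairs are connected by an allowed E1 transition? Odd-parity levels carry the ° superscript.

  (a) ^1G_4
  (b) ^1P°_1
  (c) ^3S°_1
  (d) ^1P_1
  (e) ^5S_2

(a)–(b): forbidden (ΔL, ΔJ).
(a)–(c): forbidden (ΔS, ΔL, ΔJ).
(a)–(d): forbidden (parity, ΔL, ΔJ).
(a)–(e): forbidden (parity, ΔS, ΔL, ΔJ).
(b)–(c): forbidden (parity, ΔS).
(b)–(d): allowed.
(b)–(e): forbidden (ΔS).
(c)–(d): forbidden (ΔS).
(c)–(e): forbidden (ΔS, ΔL).
(d)–(e): forbidden (parity, ΔS).
Allowed pairs: 1 of 10.

1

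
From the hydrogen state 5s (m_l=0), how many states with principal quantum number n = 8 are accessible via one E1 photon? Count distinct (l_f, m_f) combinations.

E1 requires Δl = ±1, so l_f ∈ {-1, 1}; with 0 ≤ l_f ≤ n_f−1 = 7, the allowed l_f values are {1}.
For l_f = 1: m_f ∈ {m_i−1, m_i, m_i+1} ∩ [−1, 1] = {-1, 0, 1} → 3 states.
Total: 3.

3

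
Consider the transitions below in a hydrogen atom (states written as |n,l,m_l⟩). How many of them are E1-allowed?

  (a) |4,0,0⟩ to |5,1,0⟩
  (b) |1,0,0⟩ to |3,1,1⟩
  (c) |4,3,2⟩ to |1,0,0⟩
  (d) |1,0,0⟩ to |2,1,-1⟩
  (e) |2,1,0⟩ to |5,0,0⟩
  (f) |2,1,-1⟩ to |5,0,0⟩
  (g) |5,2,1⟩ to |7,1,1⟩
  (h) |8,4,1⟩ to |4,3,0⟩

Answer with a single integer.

7

(a) allowed
(b) allowed
(c) forbidden — Δl = -3 (E1 requires Δl = ±1); Δm_l = -2 (E1 requires Δm_l = 0, ±1)
(d) allowed
(e) allowed
(f) allowed
(g) allowed
(h) allowed
Total allowed: 7 of 8.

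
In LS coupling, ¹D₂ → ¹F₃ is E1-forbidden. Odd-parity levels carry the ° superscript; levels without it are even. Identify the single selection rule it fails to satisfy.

parity

Initial level: S=0, L=2, J=2, parity even. Final level: S=0, L=3, J=3, parity even.
Parity must change: even → even — violated.
ΔS = 0: S: 0 → 0 — satisfied.
ΔL = 0, ±1 (not L=0↔0): L: 2 → 3, ΔL = +1 — satisfied.
ΔJ = 0, ±1 (not J=0↔0): J: 2 → 3, ΔJ = +1 — satisfied.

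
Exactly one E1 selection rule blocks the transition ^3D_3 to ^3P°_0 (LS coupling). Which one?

the ΔJ = 0, ±1 rule

Reading off the term symbols: S 1→1, L 2→1, J 3→0, parity even→odd.
ΔJ = 0, ±1 (not J=0↔0): J: 3 → 0, ΔJ = -3 — ✗.
ΔL = 0, ±1 (not L=0↔0): L: 2 → 1, ΔL = -1 — ✓.
ΔS = 0: S: 1 → 1 — ✓.
Parity must change: even → odd — ✓.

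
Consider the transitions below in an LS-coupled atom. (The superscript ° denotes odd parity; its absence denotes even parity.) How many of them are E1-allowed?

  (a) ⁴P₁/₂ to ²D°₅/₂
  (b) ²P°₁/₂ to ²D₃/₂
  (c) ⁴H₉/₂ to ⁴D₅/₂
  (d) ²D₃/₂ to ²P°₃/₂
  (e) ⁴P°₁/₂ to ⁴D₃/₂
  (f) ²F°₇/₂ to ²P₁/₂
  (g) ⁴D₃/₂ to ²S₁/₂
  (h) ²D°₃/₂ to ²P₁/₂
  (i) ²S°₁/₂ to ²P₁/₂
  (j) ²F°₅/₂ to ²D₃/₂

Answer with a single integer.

6

(a) forbidden (ΔS, ΔJ fail)
(b) allowed
(c) forbidden (parity, ΔL, ΔJ fail)
(d) allowed
(e) allowed
(f) forbidden (ΔL, ΔJ fail)
(g) forbidden (parity, ΔS, ΔL fail)
(h) allowed
(i) allowed
(j) allowed
Total allowed: 6 of 10.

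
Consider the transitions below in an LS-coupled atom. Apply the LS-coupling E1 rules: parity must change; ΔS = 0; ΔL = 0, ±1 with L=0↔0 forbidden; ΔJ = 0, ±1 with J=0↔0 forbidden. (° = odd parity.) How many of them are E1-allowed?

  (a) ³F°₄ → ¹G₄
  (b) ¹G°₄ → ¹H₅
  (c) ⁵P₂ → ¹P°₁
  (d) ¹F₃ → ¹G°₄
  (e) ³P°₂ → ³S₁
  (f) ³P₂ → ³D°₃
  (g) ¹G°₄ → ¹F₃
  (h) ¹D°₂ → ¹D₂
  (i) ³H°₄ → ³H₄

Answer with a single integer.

(a) forbidden (ΔS fails)
(b) allowed
(c) forbidden (ΔS fails)
(d) allowed
(e) allowed
(f) allowed
(g) allowed
(h) allowed
(i) allowed
Total allowed: 7 of 9.

7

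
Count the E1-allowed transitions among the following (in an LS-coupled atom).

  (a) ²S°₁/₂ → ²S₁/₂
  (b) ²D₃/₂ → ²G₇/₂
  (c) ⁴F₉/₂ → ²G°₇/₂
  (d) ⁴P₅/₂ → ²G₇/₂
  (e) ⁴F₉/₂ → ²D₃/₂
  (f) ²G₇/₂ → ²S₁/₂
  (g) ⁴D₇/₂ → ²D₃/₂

0

(a) forbidden (ΔL fails)
(b) forbidden (parity, ΔL, ΔJ fail)
(c) forbidden (ΔS fails)
(d) forbidden (parity, ΔS, ΔL fail)
(e) forbidden (parity, ΔS, ΔJ fail)
(f) forbidden (parity, ΔL, ΔJ fail)
(g) forbidden (parity, ΔS, ΔJ fail)
Total allowed: 0 of 7.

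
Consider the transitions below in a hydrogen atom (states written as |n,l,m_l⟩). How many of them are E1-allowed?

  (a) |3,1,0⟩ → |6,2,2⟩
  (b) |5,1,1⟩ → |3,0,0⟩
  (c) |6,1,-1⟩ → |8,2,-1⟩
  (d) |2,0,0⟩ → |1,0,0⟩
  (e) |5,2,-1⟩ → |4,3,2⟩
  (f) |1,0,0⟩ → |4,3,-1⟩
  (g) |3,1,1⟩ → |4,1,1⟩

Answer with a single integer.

(a) forbidden — Δm_l = +2 (E1 requires Δm_l = 0, ±1)
(b) allowed
(c) allowed
(d) forbidden — Δl = +0 (E1 requires Δl = ±1)
(e) forbidden — Δm_l = +3 (E1 requires Δm_l = 0, ±1)
(f) forbidden — Δl = +3 (E1 requires Δl = ±1)
(g) forbidden — Δl = +0 (E1 requires Δl = ±1)
Total allowed: 2 of 7.

2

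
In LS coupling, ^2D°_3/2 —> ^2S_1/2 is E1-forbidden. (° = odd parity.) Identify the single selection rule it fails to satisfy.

the ΔL = 0, ±1 rule

Reading off the term symbols: S 1/2→1/2, L 2→0, J 3/2→1/2, parity odd→even.
Parity must change: odd → even — satisfied.
ΔS = 0: S: 1/2 → 1/2 — satisfied.
ΔL = 0, ±1 (not L=0↔0): L: 2 → 0, ΔL = -2 — violated.
ΔJ = 0, ±1 (not J=0↔0): J: 3/2 → 1/2, ΔJ = -1 — satisfied.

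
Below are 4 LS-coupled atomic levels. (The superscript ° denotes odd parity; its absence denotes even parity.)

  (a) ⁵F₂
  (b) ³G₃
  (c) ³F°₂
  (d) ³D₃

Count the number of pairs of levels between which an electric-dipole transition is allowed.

2

(a)–(b): forbidden (parity, ΔS).
(a)–(c): forbidden (ΔS).
(a)–(d): forbidden (parity, ΔS).
(b)–(c): allowed.
(b)–(d): forbidden (parity, ΔL).
(c)–(d): allowed.
Allowed pairs: 2 of 6.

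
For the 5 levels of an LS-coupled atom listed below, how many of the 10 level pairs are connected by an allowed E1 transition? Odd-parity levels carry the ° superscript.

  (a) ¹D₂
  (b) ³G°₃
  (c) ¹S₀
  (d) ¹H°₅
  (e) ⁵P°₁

(a)–(b): forbidden (ΔS, ΔL).
(a)–(c): forbidden (parity, ΔL, ΔJ).
(a)–(d): forbidden (ΔL, ΔJ).
(a)–(e): forbidden (ΔS).
(b)–(c): forbidden (ΔS, ΔL, ΔJ).
(b)–(d): forbidden (parity, ΔS, ΔJ).
(b)–(e): forbidden (parity, ΔS, ΔL, ΔJ).
(c)–(d): forbidden (ΔL, ΔJ).
(c)–(e): forbidden (ΔS).
(d)–(e): forbidden (parity, ΔS, ΔL, ΔJ).
Allowed pairs: 0 of 10.

0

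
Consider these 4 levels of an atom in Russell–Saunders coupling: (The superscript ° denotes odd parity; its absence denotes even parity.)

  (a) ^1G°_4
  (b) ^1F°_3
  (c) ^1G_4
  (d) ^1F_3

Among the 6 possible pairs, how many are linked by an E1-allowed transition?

4

(a)–(b): forbidden (parity).
(a)–(c): allowed.
(a)–(d): allowed.
(b)–(c): allowed.
(b)–(d): allowed.
(c)–(d): forbidden (parity).
Allowed pairs: 4 of 6.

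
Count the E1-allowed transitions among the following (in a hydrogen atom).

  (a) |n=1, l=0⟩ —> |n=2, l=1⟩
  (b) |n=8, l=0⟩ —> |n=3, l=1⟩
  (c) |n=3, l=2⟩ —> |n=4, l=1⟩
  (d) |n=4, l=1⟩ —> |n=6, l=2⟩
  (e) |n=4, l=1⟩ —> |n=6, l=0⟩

5

(a) allowed
(b) allowed
(c) allowed
(d) allowed
(e) allowed
Total allowed: 5 of 5.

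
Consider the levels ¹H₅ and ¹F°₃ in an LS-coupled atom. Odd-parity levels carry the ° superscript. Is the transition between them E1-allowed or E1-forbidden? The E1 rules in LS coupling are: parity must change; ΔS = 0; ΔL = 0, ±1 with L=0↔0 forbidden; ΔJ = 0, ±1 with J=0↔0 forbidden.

Initial level: S=0, L=5, J=5, parity even. Final level: S=0, L=3, J=3, parity odd.
Parity must change: even → odd — ok.
ΔS = 0: S: 0 → 0 — ok.
ΔL = 0, ±1 (not L=0↔0): L: 5 → 3, ΔL = -2 — fails.
ΔJ = 0, ±1 (not J=0↔0): J: 5 → 3, ΔJ = -2 — fails.
Rule(s) violated: ΔL, ΔJ.

forbidden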